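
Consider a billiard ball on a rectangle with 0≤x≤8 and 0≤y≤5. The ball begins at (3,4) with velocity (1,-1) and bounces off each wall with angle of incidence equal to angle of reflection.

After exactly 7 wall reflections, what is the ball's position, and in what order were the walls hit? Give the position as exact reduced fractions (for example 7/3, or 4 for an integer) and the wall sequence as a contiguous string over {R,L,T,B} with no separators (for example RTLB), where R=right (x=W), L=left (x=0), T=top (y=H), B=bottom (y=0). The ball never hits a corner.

1. t=4 → B at (7,0); v=(1,1)
2. t=1 → R at (8,1); v=(-1,1)
3. t=4 → T at (4,5); v=(-1,-1)
4. t=4 → L at (0,1); v=(1,-1)
5. t=1 → B at (1,0); v=(1,1)
6. t=5 → T at (6,5); v=(1,-1)
7. t=2 → R at (8,3); v=(-1,-1)

Final position: (8,3)
Wall sequence: BRTLBTR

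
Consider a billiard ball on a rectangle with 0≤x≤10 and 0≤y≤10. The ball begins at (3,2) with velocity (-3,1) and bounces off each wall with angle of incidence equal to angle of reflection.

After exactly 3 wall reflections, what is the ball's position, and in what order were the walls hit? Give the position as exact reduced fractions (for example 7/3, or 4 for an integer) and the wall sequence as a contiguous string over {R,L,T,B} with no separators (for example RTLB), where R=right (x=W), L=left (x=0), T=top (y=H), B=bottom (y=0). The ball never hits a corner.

Final position: (0,29/3)
Wall sequence: LRL

1. t=1 → L at (0,3); v=(3,1)
2. t=10/3 → R at (10,19/3); v=(-3,1)
3. t=10/3 → L at (0,29/3); v=(3,1)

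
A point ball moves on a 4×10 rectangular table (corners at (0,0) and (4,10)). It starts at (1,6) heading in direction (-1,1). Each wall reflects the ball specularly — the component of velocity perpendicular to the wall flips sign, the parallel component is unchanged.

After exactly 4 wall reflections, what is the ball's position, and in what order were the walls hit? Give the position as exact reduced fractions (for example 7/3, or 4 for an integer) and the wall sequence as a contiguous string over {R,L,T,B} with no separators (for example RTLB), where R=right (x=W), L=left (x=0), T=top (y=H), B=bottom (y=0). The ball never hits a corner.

Final position: (0,5)
Wall sequence: LTRL

1. t=1 → L at (0,7); v=(1,1)
2. t=3 → T at (3,10); v=(1,-1)
3. t=1 → R at (4,9); v=(-1,-1)
4. t=4 → L at (0,5); v=(1,-1)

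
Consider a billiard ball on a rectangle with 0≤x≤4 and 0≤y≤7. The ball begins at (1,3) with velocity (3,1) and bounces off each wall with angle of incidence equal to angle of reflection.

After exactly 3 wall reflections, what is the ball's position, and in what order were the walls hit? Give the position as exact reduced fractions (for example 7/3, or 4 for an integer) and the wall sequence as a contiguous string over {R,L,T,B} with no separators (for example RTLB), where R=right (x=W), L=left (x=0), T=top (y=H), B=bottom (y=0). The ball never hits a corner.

Final position: (4,20/3)
Wall sequence: RLR

1. t=1 → R at (4,4); v=(-3,1)
2. t=4/3 → L at (0,16/3); v=(3,1)
3. t=4/3 → R at (4,20/3); v=(-3,1)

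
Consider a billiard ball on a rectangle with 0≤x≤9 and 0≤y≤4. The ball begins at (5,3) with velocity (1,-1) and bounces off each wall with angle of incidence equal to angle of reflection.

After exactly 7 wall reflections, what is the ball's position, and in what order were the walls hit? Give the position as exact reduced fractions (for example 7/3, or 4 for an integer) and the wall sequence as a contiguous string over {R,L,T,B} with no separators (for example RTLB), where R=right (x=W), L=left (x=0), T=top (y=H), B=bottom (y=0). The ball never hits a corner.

1. t=3 → B at (8,0); v=(1,1)
2. t=1 → R at (9,1); v=(-1,1)
3. t=3 → T at (6,4); v=(-1,-1)
4. t=4 → B at (2,0); v=(-1,1)
5. t=2 → L at (0,2); v=(1,1)
6. t=2 → T at (2,4); v=(1,-1)
7. t=4 → B at (6,0); v=(1,1)

Final position: (6,0)
Wall sequence: BRTBLTB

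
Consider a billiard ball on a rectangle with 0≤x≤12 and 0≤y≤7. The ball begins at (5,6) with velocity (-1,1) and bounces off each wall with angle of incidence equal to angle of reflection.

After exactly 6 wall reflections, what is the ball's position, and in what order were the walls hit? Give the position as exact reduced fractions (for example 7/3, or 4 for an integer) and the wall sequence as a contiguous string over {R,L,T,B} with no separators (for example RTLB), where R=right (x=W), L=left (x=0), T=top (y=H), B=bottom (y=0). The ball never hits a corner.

Final position: (7,0)
Wall sequence: TLBTRB

1. t=1 → T at (4,7); v=(-1,-1)
2. t=4 → L at (0,3); v=(1,-1)
3. t=3 → B at (3,0); v=(1,1)
4. t=7 → T at (10,7); v=(1,-1)
5. t=2 → R at (12,5); v=(-1,-1)
6. t=5 → B at (7,0); v=(-1,1)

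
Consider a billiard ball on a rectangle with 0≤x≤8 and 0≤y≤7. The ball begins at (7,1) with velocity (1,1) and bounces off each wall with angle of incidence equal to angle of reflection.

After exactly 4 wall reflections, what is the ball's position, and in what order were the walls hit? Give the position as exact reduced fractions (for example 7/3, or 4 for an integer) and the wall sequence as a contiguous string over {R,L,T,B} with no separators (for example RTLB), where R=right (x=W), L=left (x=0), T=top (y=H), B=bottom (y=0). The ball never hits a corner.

Final position: (4,0)
Wall sequence: RTLB

1. t=1 → R at (8,2); v=(-1,1)
2. t=5 → T at (3,7); v=(-1,-1)
3. t=3 → L at (0,4); v=(1,-1)
4. t=4 → B at (4,0); v=(1,1)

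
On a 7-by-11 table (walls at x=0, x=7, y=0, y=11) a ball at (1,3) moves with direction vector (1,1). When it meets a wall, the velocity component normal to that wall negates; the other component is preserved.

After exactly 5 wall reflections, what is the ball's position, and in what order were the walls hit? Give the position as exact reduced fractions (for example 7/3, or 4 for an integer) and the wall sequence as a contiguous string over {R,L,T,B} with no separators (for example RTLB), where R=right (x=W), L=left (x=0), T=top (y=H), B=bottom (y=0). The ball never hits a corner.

1. t=6 → R at (7,9); v=(-1,1)
2. t=2 → T at (5,11); v=(-1,-1)
3. t=5 → L at (0,6); v=(1,-1)
4. t=6 → B at (6,0); v=(1,1)
5. t=1 → R at (7,1); v=(-1,1)

Final position: (7,1)
Wall sequence: RTLBR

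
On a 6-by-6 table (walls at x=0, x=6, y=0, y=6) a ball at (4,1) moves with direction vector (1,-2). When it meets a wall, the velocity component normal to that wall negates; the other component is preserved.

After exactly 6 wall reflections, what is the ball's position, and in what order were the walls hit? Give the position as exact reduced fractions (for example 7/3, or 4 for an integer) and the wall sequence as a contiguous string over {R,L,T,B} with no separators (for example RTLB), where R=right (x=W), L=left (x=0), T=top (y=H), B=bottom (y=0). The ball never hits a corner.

Final position: (3/2,6)
Wall sequence: BRTBLT

1. t=1/2 → B at (9/2,0); v=(1,2)
2. t=3/2 → R at (6,3); v=(-1,2)
3. t=3/2 → T at (9/2,6); v=(-1,-2)
4. t=3 → B at (3/2,0); v=(-1,2)
5. t=3/2 → L at (0,3); v=(1,2)
6. t=3/2 → T at (3/2,6); v=(1,-2)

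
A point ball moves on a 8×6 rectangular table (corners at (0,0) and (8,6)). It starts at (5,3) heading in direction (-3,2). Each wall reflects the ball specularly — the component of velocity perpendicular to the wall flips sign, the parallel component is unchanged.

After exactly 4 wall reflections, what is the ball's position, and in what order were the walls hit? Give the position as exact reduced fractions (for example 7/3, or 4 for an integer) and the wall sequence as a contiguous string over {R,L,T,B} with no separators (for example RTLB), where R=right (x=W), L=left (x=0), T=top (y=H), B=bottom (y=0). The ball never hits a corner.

Final position: (15/2,0)
Wall sequence: TLRB

1. t=3/2 → T at (1/2,6); v=(-3,-2)
2. t=1/6 → L at (0,17/3); v=(3,-2)
3. t=8/3 → R at (8,1/3); v=(-3,-2)
4. t=1/6 → B at (15/2,0); v=(-3,2)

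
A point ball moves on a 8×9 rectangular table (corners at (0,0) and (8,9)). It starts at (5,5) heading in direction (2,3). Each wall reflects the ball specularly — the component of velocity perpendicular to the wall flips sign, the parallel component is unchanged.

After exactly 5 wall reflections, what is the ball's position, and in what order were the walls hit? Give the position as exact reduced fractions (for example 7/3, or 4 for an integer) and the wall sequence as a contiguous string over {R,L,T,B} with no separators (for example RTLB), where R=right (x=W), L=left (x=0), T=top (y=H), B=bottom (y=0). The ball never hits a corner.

Final position: (11/3,9)
Wall sequence: TRBLT

1. t=4/3 → T at (23/3,9); v=(2,-3)
2. t=1/6 → R at (8,17/2); v=(-2,-3)
3. t=17/6 → B at (7/3,0); v=(-2,3)
4. t=7/6 → L at (0,7/2); v=(2,3)
5. t=11/6 → T at (11/3,9); v=(2,-3)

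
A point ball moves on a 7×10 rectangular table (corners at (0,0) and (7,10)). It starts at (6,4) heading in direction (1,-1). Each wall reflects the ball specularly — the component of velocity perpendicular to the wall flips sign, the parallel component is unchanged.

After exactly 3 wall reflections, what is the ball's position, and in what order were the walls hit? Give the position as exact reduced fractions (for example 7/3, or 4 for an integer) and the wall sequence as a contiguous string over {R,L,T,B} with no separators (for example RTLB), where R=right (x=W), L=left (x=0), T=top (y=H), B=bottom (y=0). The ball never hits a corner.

Final position: (0,4)
Wall sequence: RBL

1. t=1 → R at (7,3); v=(-1,-1)
2. t=3 → B at (4,0); v=(-1,1)
3. t=4 → L at (0,4); v=(1,1)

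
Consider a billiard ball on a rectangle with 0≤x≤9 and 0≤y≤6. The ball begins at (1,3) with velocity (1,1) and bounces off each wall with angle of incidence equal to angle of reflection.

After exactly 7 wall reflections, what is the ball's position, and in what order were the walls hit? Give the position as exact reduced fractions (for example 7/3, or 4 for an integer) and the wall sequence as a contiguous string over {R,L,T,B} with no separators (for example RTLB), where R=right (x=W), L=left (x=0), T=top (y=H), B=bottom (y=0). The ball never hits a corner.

Final position: (9,5)
Wall sequence: TRBTLBR

1. t=3 → T at (4,6); v=(1,-1)
2. t=5 → R at (9,1); v=(-1,-1)
3. t=1 → B at (8,0); v=(-1,1)
4. t=6 → T at (2,6); v=(-1,-1)
5. t=2 → L at (0,4); v=(1,-1)
6. t=4 → B at (4,0); v=(1,1)
7. t=5 → R at (9,5); v=(-1,1)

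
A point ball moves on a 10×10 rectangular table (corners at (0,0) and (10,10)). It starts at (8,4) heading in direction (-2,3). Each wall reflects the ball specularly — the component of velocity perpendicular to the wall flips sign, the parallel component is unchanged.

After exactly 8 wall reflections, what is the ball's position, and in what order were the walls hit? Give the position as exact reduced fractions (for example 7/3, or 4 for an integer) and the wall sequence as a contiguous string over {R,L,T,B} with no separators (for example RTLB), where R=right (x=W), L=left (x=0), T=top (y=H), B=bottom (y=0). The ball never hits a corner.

Final position: (8/3,10)
Wall sequence: TLBTRBLT

1. t=2 → T at (4,10); v=(-2,-3)
2. t=2 → L at (0,4); v=(2,-3)
3. t=4/3 → B at (8/3,0); v=(2,3)
4. t=10/3 → T at (28/3,10); v=(2,-3)
5. t=1/3 → R at (10,9); v=(-2,-3)
6. t=3 → B at (4,0); v=(-2,3)
7. t=2 → L at (0,6); v=(2,3)
8. t=4/3 → T at (8/3,10); v=(2,-3)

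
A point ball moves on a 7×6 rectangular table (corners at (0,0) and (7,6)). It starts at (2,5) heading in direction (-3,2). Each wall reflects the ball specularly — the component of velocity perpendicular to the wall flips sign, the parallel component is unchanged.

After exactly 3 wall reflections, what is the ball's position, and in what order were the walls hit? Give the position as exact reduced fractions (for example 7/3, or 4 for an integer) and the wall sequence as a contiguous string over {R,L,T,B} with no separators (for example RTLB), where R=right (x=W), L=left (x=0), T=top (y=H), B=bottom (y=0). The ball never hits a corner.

1. t=1/2 → T at (1/2,6); v=(-3,-2)
2. t=1/6 → L at (0,17/3); v=(3,-2)
3. t=7/3 → R at (7,1); v=(-3,-2)

Final position: (7,1)
Wall sequence: TLR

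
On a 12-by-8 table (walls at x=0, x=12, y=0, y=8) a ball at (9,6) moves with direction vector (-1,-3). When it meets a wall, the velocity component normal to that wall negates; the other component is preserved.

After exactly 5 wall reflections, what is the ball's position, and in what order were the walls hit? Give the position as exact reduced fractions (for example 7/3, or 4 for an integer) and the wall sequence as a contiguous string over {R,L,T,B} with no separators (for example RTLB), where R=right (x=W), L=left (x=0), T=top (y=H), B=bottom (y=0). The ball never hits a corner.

1. t=2 → B at (7,0); v=(-1,3)
2. t=8/3 → T at (13/3,8); v=(-1,-3)
3. t=8/3 → B at (5/3,0); v=(-1,3)
4. t=5/3 → L at (0,5); v=(1,3)
5. t=1 → T at (1,8); v=(1,-3)

Final position: (1,8)
Wall sequence: BTBLT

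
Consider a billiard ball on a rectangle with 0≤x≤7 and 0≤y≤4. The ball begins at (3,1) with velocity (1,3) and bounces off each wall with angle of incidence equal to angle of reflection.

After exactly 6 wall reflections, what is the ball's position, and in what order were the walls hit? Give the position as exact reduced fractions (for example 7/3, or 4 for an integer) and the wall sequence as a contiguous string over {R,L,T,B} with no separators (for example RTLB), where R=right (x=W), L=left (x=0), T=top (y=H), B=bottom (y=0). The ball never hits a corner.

Final position: (14/3,4)
Wall sequence: TBTRBT

1. t=1 → T at (4,4); v=(1,-3)
2. t=4/3 → B at (16/3,0); v=(1,3)
3. t=4/3 → T at (20/3,4); v=(1,-3)
4. t=1/3 → R at (7,3); v=(-1,-3)
5. t=1 → B at (6,0); v=(-1,3)
6. t=4/3 → T at (14/3,4); v=(-1,-3)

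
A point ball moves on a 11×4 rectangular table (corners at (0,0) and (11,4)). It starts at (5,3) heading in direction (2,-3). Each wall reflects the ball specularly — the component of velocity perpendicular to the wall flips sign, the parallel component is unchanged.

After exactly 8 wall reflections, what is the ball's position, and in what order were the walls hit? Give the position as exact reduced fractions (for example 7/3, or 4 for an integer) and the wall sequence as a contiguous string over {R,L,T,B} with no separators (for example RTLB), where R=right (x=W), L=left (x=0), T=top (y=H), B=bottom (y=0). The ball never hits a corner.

1. t=1 → B at (7,0); v=(2,3)
2. t=4/3 → T at (29/3,4); v=(2,-3)
3. t=2/3 → R at (11,2); v=(-2,-3)
4. t=2/3 → B at (29/3,0); v=(-2,3)
5. t=4/3 → T at (7,4); v=(-2,-3)
6. t=4/3 → B at (13/3,0); v=(-2,3)
7. t=4/3 → T at (5/3,4); v=(-2,-3)
8. t=5/6 → L at (0,3/2); v=(2,-3)

Final position: (0,3/2)
Wall sequence: BTRBTBTL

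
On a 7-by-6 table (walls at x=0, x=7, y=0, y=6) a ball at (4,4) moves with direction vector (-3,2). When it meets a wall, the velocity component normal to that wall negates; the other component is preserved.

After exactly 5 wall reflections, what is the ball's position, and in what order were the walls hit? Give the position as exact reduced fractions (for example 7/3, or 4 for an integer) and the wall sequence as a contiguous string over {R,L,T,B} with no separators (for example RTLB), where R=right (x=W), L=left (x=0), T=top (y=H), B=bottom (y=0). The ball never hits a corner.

1. t=1 → T at (1,6); v=(-3,-2)
2. t=1/3 → L at (0,16/3); v=(3,-2)
3. t=7/3 → R at (7,2/3); v=(-3,-2)
4. t=1/3 → B at (6,0); v=(-3,2)
5. t=2 → L at (0,4); v=(3,2)

Final position: (0,4)
Wall sequence: TLRBL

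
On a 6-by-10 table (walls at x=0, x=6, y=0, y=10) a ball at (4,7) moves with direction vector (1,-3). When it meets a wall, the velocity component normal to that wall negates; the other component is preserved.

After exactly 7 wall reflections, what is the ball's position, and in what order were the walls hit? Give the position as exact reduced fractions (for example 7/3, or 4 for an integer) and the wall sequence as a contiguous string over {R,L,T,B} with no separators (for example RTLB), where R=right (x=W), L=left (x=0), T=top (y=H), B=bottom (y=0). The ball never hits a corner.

1. t=2 → R at (6,1); v=(-1,-3)
2. t=1/3 → B at (17/3,0); v=(-1,3)
3. t=10/3 → T at (7/3,10); v=(-1,-3)
4. t=7/3 → L at (0,3); v=(1,-3)
5. t=1 → B at (1,0); v=(1,3)
6. t=10/3 → T at (13/3,10); v=(1,-3)
7. t=5/3 → R at (6,5); v=(-1,-3)

Final position: (6,5)
Wall sequence: RBTLBTR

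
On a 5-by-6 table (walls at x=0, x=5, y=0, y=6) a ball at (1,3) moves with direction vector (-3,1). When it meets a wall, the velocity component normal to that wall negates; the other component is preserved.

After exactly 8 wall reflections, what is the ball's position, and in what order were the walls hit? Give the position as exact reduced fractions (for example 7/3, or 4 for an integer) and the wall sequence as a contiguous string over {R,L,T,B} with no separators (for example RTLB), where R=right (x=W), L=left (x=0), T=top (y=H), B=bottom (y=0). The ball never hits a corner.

1. t=1/3 → L at (0,10/3); v=(3,1)
2. t=5/3 → R at (5,5); v=(-3,1)
3. t=1 → T at (2,6); v=(-3,-1)
4. t=2/3 → L at (0,16/3); v=(3,-1)
5. t=5/3 → R at (5,11/3); v=(-3,-1)
6. t=5/3 → L at (0,2); v=(3,-1)
7. t=5/3 → R at (5,1/3); v=(-3,-1)
8. t=1/3 → B at (4,0); v=(-3,1)

Final position: (4,0)
Wall sequence: LRTLRLRB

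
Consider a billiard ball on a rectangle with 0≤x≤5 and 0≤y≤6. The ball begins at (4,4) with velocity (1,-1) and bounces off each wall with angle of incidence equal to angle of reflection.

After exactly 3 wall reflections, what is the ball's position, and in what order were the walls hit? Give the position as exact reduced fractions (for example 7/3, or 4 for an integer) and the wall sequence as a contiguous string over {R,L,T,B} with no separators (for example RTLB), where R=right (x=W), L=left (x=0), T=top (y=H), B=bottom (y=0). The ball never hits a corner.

Final position: (0,2)
Wall sequence: RBL

1. t=1 → R at (5,3); v=(-1,-1)
2. t=3 → B at (2,0); v=(-1,1)
3. t=2 → L at (0,2); v=(1,1)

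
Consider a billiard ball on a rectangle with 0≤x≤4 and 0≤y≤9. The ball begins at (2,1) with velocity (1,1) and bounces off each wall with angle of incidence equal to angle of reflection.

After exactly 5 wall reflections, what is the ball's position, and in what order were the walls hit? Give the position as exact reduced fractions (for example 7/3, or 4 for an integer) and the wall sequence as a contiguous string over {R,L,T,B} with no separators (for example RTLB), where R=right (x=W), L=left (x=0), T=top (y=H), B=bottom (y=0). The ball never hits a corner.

1. t=2 → R at (4,3); v=(-1,1)
2. t=4 → L at (0,7); v=(1,1)
3. t=2 → T at (2,9); v=(1,-1)
4. t=2 → R at (4,7); v=(-1,-1)
5. t=4 → L at (0,3); v=(1,-1)

Final position: (0,3)
Wall sequence: RLTRL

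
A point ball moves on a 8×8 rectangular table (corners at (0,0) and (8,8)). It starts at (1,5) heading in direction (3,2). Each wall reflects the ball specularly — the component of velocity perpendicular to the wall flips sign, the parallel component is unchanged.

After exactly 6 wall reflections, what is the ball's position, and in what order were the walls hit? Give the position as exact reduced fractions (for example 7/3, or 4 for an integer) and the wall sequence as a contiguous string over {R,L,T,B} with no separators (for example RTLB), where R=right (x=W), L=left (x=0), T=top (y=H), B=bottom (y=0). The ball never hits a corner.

Final position: (5/2,8)
Wall sequence: TRLBRT

1. t=3/2 → T at (11/2,8); v=(3,-2)
2. t=5/6 → R at (8,19/3); v=(-3,-2)
3. t=8/3 → L at (0,1); v=(3,-2)
4. t=1/2 → B at (3/2,0); v=(3,2)
5. t=13/6 → R at (8,13/3); v=(-3,2)
6. t=11/6 → T at (5/2,8); v=(-3,-2)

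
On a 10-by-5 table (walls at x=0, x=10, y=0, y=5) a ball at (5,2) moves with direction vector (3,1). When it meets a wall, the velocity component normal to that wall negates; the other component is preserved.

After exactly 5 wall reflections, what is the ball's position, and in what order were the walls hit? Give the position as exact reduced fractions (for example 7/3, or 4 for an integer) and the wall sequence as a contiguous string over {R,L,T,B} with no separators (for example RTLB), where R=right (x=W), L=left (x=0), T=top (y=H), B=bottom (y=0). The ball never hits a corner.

Final position: (10,1/3)
Wall sequence: RTLBR

1. t=5/3 → R at (10,11/3); v=(-3,1)
2. t=4/3 → T at (6,5); v=(-3,-1)
3. t=2 → L at (0,3); v=(3,-1)
4. t=3 → B at (9,0); v=(3,1)
5. t=1/3 → R at (10,1/3); v=(-3,1)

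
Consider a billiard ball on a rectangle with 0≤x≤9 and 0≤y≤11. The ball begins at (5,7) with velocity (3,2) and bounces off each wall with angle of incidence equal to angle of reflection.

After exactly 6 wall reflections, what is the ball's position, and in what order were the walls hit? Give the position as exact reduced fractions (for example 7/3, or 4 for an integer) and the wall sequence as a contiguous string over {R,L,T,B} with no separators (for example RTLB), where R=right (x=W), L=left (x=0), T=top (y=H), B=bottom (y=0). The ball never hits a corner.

1. t=4/3 → R at (9,29/3); v=(-3,2)
2. t=2/3 → T at (7,11); v=(-3,-2)
3. t=7/3 → L at (0,19/3); v=(3,-2)
4. t=3 → R at (9,1/3); v=(-3,-2)
5. t=1/6 → B at (17/2,0); v=(-3,2)
6. t=17/6 → L at (0,17/3); v=(3,2)

Final position: (0,17/3)
Wall sequence: RTLRBL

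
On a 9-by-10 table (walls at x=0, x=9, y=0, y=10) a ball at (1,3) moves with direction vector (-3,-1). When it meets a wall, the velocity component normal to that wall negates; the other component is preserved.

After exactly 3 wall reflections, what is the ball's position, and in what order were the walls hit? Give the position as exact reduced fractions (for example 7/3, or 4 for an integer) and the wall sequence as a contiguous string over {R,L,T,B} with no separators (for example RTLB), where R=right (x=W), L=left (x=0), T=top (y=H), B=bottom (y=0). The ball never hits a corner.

Final position: (9,1/3)
Wall sequence: LBR

1. t=1/3 → L at (0,8/3); v=(3,-1)
2. t=8/3 → B at (8,0); v=(3,1)
3. t=1/3 → R at (9,1/3); v=(-3,1)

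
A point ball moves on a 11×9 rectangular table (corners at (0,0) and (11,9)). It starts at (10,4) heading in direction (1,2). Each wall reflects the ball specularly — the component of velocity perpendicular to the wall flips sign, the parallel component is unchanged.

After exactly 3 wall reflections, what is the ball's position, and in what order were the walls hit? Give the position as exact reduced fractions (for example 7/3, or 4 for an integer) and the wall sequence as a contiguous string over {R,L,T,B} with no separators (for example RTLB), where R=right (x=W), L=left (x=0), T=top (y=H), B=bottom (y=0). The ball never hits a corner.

1. t=1 → R at (11,6); v=(-1,2)
2. t=3/2 → T at (19/2,9); v=(-1,-2)
3. t=9/2 → B at (5,0); v=(-1,2)

Final position: (5,0)
Wall sequence: RTB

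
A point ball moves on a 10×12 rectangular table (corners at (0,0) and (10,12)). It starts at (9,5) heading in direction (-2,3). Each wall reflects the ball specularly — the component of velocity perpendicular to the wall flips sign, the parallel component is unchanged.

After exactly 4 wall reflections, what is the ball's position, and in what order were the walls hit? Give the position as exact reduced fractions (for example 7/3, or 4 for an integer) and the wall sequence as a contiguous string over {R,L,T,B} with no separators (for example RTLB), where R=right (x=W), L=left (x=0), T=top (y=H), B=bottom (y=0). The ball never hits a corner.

Final position: (10,19/2)
Wall sequence: TLBR

1. t=7/3 → T at (13/3,12); v=(-2,-3)
2. t=13/6 → L at (0,11/2); v=(2,-3)
3. t=11/6 → B at (11/3,0); v=(2,3)
4. t=19/6 → R at (10,19/2); v=(-2,3)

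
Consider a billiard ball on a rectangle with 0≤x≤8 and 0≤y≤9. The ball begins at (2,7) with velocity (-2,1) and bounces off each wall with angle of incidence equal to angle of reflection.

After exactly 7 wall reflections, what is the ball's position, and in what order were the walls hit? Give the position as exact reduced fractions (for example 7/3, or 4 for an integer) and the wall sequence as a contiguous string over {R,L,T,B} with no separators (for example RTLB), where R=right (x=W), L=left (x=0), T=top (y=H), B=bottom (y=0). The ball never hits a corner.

Final position: (0,6)
Wall sequence: LTRLBRL

1. t=1 → L at (0,8); v=(2,1)
2. t=1 → T at (2,9); v=(2,-1)
3. t=3 → R at (8,6); v=(-2,-1)
4. t=4 → L at (0,2); v=(2,-1)
5. t=2 → B at (4,0); v=(2,1)
6. t=2 → R at (8,2); v=(-2,1)
7. t=4 → L at (0,6); v=(2,1)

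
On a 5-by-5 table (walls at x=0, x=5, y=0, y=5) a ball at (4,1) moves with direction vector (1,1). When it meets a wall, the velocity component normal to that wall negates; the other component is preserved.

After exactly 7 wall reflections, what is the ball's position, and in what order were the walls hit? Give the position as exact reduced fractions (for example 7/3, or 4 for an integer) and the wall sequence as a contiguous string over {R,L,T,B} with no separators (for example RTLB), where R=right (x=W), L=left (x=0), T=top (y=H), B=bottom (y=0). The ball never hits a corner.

1. t=1 → R at (5,2); v=(-1,1)
2. t=3 → T at (2,5); v=(-1,-1)
3. t=2 → L at (0,3); v=(1,-1)
4. t=3 → B at (3,0); v=(1,1)
5. t=2 → R at (5,2); v=(-1,1)
6. t=3 → T at (2,5); v=(-1,-1)
7. t=2 → L at (0,3); v=(1,-1)

Final position: (0,3)
Wall sequence: RTLBRTL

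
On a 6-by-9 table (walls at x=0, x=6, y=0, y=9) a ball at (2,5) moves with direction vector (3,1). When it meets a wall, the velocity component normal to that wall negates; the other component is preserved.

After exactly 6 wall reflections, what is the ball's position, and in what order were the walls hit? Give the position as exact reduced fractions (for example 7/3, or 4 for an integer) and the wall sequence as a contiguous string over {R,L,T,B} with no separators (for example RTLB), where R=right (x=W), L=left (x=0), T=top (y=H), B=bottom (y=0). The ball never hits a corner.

Final position: (6,11/3)
Wall sequence: RLTRLR

1. t=4/3 → R at (6,19/3); v=(-3,1)
2. t=2 → L at (0,25/3); v=(3,1)
3. t=2/3 → T at (2,9); v=(3,-1)
4. t=4/3 → R at (6,23/3); v=(-3,-1)
5. t=2 → L at (0,17/3); v=(3,-1)
6. t=2 → R at (6,11/3); v=(-3,-1)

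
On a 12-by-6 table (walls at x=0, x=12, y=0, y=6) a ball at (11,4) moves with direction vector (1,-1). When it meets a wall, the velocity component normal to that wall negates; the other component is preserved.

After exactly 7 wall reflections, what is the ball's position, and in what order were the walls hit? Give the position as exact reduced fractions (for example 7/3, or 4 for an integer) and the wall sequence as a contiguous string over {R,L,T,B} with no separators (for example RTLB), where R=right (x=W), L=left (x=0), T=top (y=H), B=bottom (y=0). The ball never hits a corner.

1. t=1 → R at (12,3); v=(-1,-1)
2. t=3 → B at (9,0); v=(-1,1)
3. t=6 → T at (3,6); v=(-1,-1)
4. t=3 → L at (0,3); v=(1,-1)
5. t=3 → B at (3,0); v=(1,1)
6. t=6 → T at (9,6); v=(1,-1)
7. t=3 → R at (12,3); v=(-1,-1)

Final position: (12,3)
Wall sequence: RBTLBTR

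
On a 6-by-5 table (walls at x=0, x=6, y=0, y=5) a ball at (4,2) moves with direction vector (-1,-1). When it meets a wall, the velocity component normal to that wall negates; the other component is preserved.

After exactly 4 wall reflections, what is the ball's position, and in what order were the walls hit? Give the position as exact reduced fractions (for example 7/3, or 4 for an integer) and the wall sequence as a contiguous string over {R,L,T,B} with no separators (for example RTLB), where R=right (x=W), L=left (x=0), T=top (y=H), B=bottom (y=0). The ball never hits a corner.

Final position: (6,2)
Wall sequence: BLTR

1. t=2 → B at (2,0); v=(-1,1)
2. t=2 → L at (0,2); v=(1,1)
3. t=3 → T at (3,5); v=(1,-1)
4. t=3 → R at (6,2); v=(-1,-1)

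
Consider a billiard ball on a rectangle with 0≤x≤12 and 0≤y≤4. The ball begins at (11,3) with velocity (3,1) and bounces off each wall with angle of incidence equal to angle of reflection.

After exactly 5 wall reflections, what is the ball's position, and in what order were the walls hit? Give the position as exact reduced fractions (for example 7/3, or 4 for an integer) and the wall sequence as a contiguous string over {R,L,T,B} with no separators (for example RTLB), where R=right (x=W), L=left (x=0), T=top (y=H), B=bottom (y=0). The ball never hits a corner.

1. t=1/3 → R at (12,10/3); v=(-3,1)
2. t=2/3 → T at (10,4); v=(-3,-1)
3. t=10/3 → L at (0,2/3); v=(3,-1)
4. t=2/3 → B at (2,0); v=(3,1)
5. t=10/3 → R at (12,10/3); v=(-3,1)

Final position: (12,10/3)
Wall sequence: RTLBR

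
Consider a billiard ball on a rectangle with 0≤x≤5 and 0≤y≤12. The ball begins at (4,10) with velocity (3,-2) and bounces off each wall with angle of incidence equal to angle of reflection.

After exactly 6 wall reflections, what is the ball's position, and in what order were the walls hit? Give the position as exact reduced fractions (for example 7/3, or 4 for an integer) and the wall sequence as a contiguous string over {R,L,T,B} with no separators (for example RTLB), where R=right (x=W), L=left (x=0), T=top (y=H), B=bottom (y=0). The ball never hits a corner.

Final position: (5,4)
Wall sequence: RLRBLR

1. t=1/3 → R at (5,28/3); v=(-3,-2)
2. t=5/3 → L at (0,6); v=(3,-2)
3. t=5/3 → R at (5,8/3); v=(-3,-2)
4. t=4/3 → B at (1,0); v=(-3,2)
5. t=1/3 → L at (0,2/3); v=(3,2)
6. t=5/3 → R at (5,4); v=(-3,2)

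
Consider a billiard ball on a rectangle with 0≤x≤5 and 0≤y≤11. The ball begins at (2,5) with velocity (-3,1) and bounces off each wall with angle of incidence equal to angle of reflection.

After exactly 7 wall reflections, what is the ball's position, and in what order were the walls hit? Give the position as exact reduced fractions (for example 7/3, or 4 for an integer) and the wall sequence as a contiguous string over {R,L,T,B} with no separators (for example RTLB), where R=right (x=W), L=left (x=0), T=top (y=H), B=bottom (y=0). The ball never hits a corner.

Final position: (5,8)
Wall sequence: LRLRTLR

1. t=2/3 → L at (0,17/3); v=(3,1)
2. t=5/3 → R at (5,22/3); v=(-3,1)
3. t=5/3 → L at (0,9); v=(3,1)
4. t=5/3 → R at (5,32/3); v=(-3,1)
5. t=1/3 → T at (4,11); v=(-3,-1)
6. t=4/3 → L at (0,29/3); v=(3,-1)
7. t=5/3 → R at (5,8); v=(-3,-1)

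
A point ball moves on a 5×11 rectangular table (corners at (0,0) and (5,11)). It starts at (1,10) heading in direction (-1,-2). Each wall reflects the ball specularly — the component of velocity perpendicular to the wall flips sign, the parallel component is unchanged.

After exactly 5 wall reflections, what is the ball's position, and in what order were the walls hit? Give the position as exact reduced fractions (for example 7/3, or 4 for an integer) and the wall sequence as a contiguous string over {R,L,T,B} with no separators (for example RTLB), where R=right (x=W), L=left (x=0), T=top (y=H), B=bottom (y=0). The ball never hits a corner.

Final position: (0,10)
Wall sequence: LBRTL

1. t=1 → L at (0,8); v=(1,-2)
2. t=4 → B at (4,0); v=(1,2)
3. t=1 → R at (5,2); v=(-1,2)
4. t=9/2 → T at (1/2,11); v=(-1,-2)
5. t=1/2 → L at (0,10); v=(1,-2)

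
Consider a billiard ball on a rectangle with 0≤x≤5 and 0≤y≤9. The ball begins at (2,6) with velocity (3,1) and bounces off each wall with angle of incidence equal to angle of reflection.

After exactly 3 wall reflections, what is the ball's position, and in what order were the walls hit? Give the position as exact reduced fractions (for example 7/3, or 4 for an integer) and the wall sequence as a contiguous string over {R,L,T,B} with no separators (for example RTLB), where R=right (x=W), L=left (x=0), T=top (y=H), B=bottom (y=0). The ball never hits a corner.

1. t=1 → R at (5,7); v=(-3,1)
2. t=5/3 → L at (0,26/3); v=(3,1)
3. t=1/3 → T at (1,9); v=(3,-1)

Final position: (1,9)
Wall sequence: RLT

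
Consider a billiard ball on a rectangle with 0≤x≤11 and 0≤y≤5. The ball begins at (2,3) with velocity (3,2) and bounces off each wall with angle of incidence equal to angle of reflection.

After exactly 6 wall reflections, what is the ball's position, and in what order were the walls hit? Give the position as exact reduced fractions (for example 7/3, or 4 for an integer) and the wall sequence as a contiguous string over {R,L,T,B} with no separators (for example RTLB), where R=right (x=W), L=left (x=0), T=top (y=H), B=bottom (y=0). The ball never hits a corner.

1. t=1 → T at (5,5); v=(3,-2)
2. t=2 → R at (11,1); v=(-3,-2)
3. t=1/2 → B at (19/2,0); v=(-3,2)
4. t=5/2 → T at (2,5); v=(-3,-2)
5. t=2/3 → L at (0,11/3); v=(3,-2)
6. t=11/6 → B at (11/2,0); v=(3,2)

Final position: (11/2,0)
Wall sequence: TRBTLB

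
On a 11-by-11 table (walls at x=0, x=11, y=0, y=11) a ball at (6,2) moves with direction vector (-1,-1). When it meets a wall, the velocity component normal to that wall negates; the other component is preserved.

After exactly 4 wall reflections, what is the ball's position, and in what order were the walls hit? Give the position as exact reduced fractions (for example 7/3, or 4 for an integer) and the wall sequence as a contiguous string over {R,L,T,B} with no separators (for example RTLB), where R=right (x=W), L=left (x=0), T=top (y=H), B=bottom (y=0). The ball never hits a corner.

Final position: (11,7)
Wall sequence: BLTR

1. t=2 → B at (4,0); v=(-1,1)
2. t=4 → L at (0,4); v=(1,1)
3. t=7 → T at (7,11); v=(1,-1)
4. t=4 → R at (11,7); v=(-1,-1)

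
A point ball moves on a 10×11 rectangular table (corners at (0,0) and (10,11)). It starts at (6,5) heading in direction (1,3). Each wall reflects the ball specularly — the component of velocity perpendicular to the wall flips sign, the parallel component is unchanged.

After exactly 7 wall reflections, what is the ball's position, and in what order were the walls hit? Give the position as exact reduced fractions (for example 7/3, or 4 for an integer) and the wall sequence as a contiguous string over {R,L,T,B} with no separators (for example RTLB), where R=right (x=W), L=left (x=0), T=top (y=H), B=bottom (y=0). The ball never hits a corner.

Final position: (8/3,11)
Wall sequence: TRBTBLT

1. t=2 → T at (8,11); v=(1,-3)
2. t=2 → R at (10,5); v=(-1,-3)
3. t=5/3 → B at (25/3,0); v=(-1,3)
4. t=11/3 → T at (14/3,11); v=(-1,-3)
5. t=11/3 → B at (1,0); v=(-1,3)
6. t=1 → L at (0,3); v=(1,3)
7. t=8/3 → T at (8/3,11); v=(1,-3)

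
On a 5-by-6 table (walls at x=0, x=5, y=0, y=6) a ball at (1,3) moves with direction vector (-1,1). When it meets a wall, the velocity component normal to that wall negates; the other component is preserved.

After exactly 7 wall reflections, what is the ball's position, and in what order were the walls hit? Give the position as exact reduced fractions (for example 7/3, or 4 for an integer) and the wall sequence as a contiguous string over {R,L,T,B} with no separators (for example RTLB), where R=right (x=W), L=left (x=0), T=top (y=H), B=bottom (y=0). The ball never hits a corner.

1. t=1 → L at (0,4); v=(1,1)
2. t=2 → T at (2,6); v=(1,-1)
3. t=3 → R at (5,3); v=(-1,-1)
4. t=3 → B at (2,0); v=(-1,1)
5. t=2 → L at (0,2); v=(1,1)
6. t=4 → T at (4,6); v=(1,-1)
7. t=1 → R at (5,5); v=(-1,-1)

Final position: (5,5)
Wall sequence: LTRBLTR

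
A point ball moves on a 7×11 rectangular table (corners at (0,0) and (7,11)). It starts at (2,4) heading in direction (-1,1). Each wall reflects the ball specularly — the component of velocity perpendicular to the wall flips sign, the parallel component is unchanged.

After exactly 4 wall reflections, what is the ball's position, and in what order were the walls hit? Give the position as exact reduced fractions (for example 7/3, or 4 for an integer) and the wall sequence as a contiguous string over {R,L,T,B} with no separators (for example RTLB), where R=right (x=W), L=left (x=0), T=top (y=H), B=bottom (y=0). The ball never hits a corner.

Final position: (0,2)
Wall sequence: LTRL

1. t=2 → L at (0,6); v=(1,1)
2. t=5 → T at (5,11); v=(1,-1)
3. t=2 → R at (7,9); v=(-1,-1)
4. t=7 → L at (0,2); v=(1,-1)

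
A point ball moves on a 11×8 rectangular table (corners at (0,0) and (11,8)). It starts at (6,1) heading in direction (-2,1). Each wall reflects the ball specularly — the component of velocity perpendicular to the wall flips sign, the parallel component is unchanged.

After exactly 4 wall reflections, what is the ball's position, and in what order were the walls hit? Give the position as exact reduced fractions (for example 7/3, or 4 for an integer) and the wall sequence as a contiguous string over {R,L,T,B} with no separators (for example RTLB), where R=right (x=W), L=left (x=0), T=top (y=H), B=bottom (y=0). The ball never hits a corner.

1. t=3 → L at (0,4); v=(2,1)
2. t=4 → T at (8,8); v=(2,-1)
3. t=3/2 → R at (11,13/2); v=(-2,-1)
4. t=11/2 → L at (0,1); v=(2,-1)

Final position: (0,1)
Wall sequence: LTRL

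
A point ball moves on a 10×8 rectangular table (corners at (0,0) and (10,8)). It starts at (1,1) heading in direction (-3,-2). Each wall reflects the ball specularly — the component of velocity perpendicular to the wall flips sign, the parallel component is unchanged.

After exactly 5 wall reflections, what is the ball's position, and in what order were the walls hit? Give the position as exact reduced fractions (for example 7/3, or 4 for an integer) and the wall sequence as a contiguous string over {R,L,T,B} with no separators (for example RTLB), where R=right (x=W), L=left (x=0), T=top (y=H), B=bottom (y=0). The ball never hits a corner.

Final position: (0,3)
Wall sequence: LBRTL

1. t=1/3 → L at (0,1/3); v=(3,-2)
2. t=1/6 → B at (1/2,0); v=(3,2)
3. t=19/6 → R at (10,19/3); v=(-3,2)
4. t=5/6 → T at (15/2,8); v=(-3,-2)
5. t=5/2 → L at (0,3); v=(3,-2)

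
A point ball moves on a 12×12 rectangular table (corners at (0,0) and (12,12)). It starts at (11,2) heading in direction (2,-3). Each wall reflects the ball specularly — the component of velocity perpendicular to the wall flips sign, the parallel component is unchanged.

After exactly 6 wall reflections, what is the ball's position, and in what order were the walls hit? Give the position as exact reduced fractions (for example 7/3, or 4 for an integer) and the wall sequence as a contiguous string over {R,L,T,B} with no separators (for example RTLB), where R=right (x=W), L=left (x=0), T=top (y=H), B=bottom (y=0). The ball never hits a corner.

Final position: (12,23/2)
Wall sequence: RBTLBR

1. t=1/2 → R at (12,1/2); v=(-2,-3)
2. t=1/6 → B at (35/3,0); v=(-2,3)
3. t=4 → T at (11/3,12); v=(-2,-3)
4. t=11/6 → L at (0,13/2); v=(2,-3)
5. t=13/6 → B at (13/3,0); v=(2,3)
6. t=23/6 → R at (12,23/2); v=(-2,3)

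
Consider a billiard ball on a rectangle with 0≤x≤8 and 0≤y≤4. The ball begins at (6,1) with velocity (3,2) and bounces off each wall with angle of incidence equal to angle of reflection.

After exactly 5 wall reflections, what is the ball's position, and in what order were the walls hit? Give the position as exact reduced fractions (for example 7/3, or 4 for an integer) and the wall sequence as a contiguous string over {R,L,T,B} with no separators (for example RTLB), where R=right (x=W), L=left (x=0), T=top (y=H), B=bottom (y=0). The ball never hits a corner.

Final position: (13/2,4)
Wall sequence: RTLBT

1. t=2/3 → R at (8,7/3); v=(-3,2)
2. t=5/6 → T at (11/2,4); v=(-3,-2)
3. t=11/6 → L at (0,1/3); v=(3,-2)
4. t=1/6 → B at (1/2,0); v=(3,2)
5. t=2 → T at (13/2,4); v=(3,-2)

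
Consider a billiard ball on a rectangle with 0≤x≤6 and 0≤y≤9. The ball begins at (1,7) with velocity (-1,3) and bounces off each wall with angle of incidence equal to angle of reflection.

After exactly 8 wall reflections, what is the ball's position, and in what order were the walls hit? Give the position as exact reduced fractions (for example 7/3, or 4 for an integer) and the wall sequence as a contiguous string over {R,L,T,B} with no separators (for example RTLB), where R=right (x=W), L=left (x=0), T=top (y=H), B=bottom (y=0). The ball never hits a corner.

Final position: (0,8)
Wall sequence: TLBTRBTL

1. t=2/3 → T at (1/3,9); v=(-1,-3)
2. t=1/3 → L at (0,8); v=(1,-3)
3. t=8/3 → B at (8/3,0); v=(1,3)
4. t=3 → T at (17/3,9); v=(1,-3)
5. t=1/3 → R at (6,8); v=(-1,-3)
6. t=8/3 → B at (10/3,0); v=(-1,3)
7. t=3 → T at (1/3,9); v=(-1,-3)
8. t=1/3 → L at (0,8); v=(1,-3)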